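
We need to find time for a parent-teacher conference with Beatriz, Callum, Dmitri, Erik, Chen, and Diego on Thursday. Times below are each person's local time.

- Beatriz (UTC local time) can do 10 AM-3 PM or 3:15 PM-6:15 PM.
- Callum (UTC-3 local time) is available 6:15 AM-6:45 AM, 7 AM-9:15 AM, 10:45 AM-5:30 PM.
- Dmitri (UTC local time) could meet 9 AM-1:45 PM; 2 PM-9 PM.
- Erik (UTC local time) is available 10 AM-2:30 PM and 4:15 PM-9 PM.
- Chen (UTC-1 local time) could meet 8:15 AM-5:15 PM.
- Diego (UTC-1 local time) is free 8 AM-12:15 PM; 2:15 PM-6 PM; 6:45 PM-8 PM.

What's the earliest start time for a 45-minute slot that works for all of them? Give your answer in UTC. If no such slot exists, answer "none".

Beatriz in UTC: 10:00-15:00, 15:15-18:15.
Callum in UTC: 09:15-09:45, 10:00-12:15, 13:45-20:30 (add 3h to convert from UTC-3).
Dmitri in UTC: 09:00-13:45, 14:00-21:00.
Erik in UTC: 10:00-14:30, 16:15-21:00.
Chen in UTC: 09:15-18:15 (add 1h to convert from UTC-1).
Diego in UTC: 09:00-13:15, 15:15-19:00, 19:45-21:00 (add 1h to convert from UTC-1).
Beatriz ∩ Callum: 10:00-12:15, 13:45-15:00, 15:15-18:15.
Beatriz ∩ Callum ∩ Dmitri: 10:00-12:15, 14:00-15:00, 15:15-18:15.
Beatriz ∩ Callum ∩ Dmitri ∩ Erik: 10:00-12:15, 14:00-14:30, 16:15-18:15.
Beatriz ∩ Callum ∩ Dmitri ∩ Erik ∩ Chen: 10:00-12:15, 14:00-14:30, 16:15-18:15.
Beatriz ∩ Callum ∩ Dmitri ∩ Erik ∩ Chen ∩ Diego: 10:00-12:15, 16:15-18:15.
So the common availability across everyone is 10:00-12:15, 16:15-18:15.
The first common window of at least 45 minutes is 10:00-12:15, so the earliest start is 10:00.

10:00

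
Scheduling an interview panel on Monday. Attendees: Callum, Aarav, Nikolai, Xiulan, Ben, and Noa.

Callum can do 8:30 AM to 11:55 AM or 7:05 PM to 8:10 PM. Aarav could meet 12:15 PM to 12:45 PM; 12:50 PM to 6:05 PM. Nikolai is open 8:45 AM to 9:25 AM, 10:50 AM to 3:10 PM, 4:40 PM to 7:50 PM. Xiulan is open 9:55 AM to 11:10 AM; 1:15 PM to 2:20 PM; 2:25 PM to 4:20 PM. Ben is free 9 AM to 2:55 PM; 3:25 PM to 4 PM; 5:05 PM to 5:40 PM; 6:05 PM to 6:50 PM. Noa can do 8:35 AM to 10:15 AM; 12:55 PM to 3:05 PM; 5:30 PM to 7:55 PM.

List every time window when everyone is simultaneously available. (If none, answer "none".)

none

Callum ∩ Aarav: ∅.
Callum ∩ Aarav ∩ Nikolai: ∅.
Callum ∩ Aarav ∩ Nikolai ∩ Xiulan: ∅.
Callum ∩ Aarav ∩ Nikolai ∩ Xiulan ∩ Ben: ∅.
Callum ∩ Aarav ∩ Nikolai ∩ Xiulan ∩ Ben ∩ Noa: ∅.
There is no time when everyone is free.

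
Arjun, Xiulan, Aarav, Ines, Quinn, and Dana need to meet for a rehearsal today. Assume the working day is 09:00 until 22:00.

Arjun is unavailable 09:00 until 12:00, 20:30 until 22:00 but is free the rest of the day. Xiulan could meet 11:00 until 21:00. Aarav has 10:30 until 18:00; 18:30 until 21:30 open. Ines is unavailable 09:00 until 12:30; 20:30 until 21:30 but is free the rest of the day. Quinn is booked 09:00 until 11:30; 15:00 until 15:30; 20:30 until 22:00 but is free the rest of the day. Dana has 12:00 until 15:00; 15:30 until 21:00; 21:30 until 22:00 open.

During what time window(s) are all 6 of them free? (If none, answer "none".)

12:30-15:00, 15:30-18:00, 18:30-20:30

Arjun free: 12:00-20:30 (invert busy blocks within the working day).
Xiulan free: 11:00-21:00.
Aarav free: 10:30-18:00, 18:30-21:30.
Ines free: 12:30-20:30, 21:30-22:00 (invert busy blocks within the working day).
Quinn free: 11:30-15:00, 15:30-20:30 (invert busy blocks within the working day).
Dana free: 12:00-15:00, 15:30-21:00, 21:30-22:00.
Arjun ∩ Xiulan: 12:00-20:30.
Arjun ∩ Xiulan ∩ Aarav: 12:00-18:00, 18:30-20:30.
Arjun ∩ Xiulan ∩ Aarav ∩ Ines: 12:30-18:00, 18:30-20:30.
Arjun ∩ Xiulan ∩ Aarav ∩ Ines ∩ Quinn: 12:30-15:00, 15:30-18:00, 18:30-20:30.
Arjun ∩ Xiulan ∩ Aarav ∩ Ines ∩ Quinn ∩ Dana: 12:30-15:00, 15:30-18:00, 18:30-20:30.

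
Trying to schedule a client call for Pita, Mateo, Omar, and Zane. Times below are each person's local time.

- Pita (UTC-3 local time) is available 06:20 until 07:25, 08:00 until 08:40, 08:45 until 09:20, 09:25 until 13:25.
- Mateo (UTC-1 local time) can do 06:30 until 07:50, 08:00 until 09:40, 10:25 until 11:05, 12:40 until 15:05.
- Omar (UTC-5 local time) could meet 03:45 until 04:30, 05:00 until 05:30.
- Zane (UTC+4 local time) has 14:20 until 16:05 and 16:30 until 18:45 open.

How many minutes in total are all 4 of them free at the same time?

Pita in UTC: 09:20-10:25, 11:00-11:40, 11:45-12:20, 12:25-16:25 (add 3h to convert from UTC-3).
Mateo in UTC: 07:30-08:50, 09:00-10:40, 11:25-12:05, 13:40-16:05 (add 1h to convert from UTC-1).
Omar in UTC: 08:45-09:30, 10:00-10:30 (add 5h to convert from UTC-5).
Zane in UTC: 10:20-12:05, 12:30-14:45 (subtract 4h to convert from UTC+4).
Pita ∩ Mateo: 09:20-10:25, 11:25-11:40, 11:45-12:05, 13:40-16:05.
Pita ∩ Mateo ∩ Omar: 09:20-09:30, 10:00-10:25.
Pita ∩ Mateo ∩ Omar ∩ Zane: 10:20-10:25.
Those are the intersection windows.
That's a single block of 5 minutes.

5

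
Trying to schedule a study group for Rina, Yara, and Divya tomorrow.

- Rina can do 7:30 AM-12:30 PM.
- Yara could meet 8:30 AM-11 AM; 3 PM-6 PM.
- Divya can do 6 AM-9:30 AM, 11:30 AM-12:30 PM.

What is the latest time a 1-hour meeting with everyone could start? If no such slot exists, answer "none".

08:30

Rina ∩ Yara: 08:30-11:00.
Rina ∩ Yara ∩ Divya: 08:30-09:30.
The last common window of at least 60 minutes is 08:30-09:30; a 60-minute meeting can start as late as 08:30 and still end by 09:30.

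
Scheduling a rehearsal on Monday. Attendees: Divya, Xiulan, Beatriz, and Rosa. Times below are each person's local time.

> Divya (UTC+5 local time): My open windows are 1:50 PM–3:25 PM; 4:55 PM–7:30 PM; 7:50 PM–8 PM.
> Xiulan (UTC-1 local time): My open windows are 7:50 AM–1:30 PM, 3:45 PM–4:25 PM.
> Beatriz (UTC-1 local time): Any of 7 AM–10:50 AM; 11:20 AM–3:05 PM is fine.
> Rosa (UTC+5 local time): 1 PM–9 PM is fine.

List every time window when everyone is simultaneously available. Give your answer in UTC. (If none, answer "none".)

Divya in UTC: 08:50-10:25, 11:55-14:30, 14:50-15:00 (subtract 5h to convert from UTC+5).
Xiulan in UTC: 08:50-14:30, 16:45-17:25 (add 1h to convert from UTC-1).
Beatriz in UTC: 08:00-11:50, 12:20-16:05 (add 1h to convert from UTC-1).
Rosa in UTC: 08:00-16:00 (subtract 5h to convert from UTC+5).
Divya ∩ Xiulan: 08:50-10:25, 11:55-14:30.
Divya ∩ Xiulan ∩ Beatriz: 08:50-10:25, 12:20-14:30.
Divya ∩ Xiulan ∩ Beatriz ∩ Rosa: 08:50-10:25, 12:20-14:30.

08:50-10:25, 12:20-14:30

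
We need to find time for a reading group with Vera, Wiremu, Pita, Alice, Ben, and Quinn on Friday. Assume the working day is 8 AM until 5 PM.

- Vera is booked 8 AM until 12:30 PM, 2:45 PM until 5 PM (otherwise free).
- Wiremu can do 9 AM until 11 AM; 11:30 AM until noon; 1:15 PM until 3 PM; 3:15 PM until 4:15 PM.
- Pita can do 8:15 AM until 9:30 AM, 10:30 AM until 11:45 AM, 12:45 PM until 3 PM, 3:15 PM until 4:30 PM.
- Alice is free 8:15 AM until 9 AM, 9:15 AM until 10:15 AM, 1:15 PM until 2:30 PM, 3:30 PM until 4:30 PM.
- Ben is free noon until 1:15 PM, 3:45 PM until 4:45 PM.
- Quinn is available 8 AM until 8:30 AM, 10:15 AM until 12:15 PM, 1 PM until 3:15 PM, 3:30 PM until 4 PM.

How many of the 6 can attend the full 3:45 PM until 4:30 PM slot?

Vera free: 12:30-14:45 (invert busy blocks within the working day).
Wiremu free: 09:00-11:00, 11:30-12:00, 13:15-15:00, 15:15-16:15.
Pita free: 08:15-09:30, 10:30-11:45, 12:45-15:00, 15:15-16:30.
Alice free: 08:15-09:00, 09:15-10:15, 13:15-14:30, 15:30-16:30.
Ben free: 12:00-13:15, 15:45-16:45.
Quinn free: 08:00-08:30, 10:15-12:15, 13:00-15:15, 15:30-16:00.
Pita, Alice, and Ben can make the full 15:45-16:30 slot — that's 3.

3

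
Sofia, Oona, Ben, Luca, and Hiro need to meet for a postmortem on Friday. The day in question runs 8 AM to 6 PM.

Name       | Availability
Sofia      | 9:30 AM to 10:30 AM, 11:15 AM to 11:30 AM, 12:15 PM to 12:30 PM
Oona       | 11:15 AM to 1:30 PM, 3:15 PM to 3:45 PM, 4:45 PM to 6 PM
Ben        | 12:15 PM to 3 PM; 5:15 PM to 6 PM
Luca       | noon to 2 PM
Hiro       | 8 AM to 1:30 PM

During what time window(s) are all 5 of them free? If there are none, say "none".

Sofia ∩ Oona: 11:15-11:30, 12:15-12:30.
Sofia ∩ Oona ∩ Ben: 12:15-12:30.
Sofia ∩ Oona ∩ Ben ∩ Luca: 12:15-12:30.
Sofia ∩ Oona ∩ Ben ∩ Luca ∩ Hiro: 12:15-12:30.

12:15-12:30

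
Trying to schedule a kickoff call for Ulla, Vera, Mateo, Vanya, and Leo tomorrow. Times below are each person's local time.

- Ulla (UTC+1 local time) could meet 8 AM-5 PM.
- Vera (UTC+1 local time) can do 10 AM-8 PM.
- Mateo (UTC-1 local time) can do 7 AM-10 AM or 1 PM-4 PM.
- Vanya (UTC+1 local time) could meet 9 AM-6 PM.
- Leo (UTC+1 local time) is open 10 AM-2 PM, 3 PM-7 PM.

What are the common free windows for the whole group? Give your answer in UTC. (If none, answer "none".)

Ulla in UTC: 07:00-16:00 (subtract 1h to convert from UTC+1).
Vera in UTC: 09:00-19:00 (subtract 1h to convert from UTC+1).
Mateo in UTC: 08:00-11:00, 14:00-17:00 (add 1h to convert from UTC-1).
Vanya in UTC: 08:00-17:00 (subtract 1h to convert from UTC+1).
Leo in UTC: 09:00-13:00, 14:00-18:00 (subtract 1h to convert from UTC+1).
Ulla ∩ Vera: 09:00-16:00.
Ulla ∩ Vera ∩ Mateo: 09:00-11:00, 14:00-16:00.
Ulla ∩ Vera ∩ Mateo ∩ Vanya: 09:00-11:00, 14:00-16:00.
Ulla ∩ Vera ∩ Mateo ∩ Vanya ∩ Leo: 09:00-11:00, 14:00-16:00.

09:00-11:00, 14:00-16:00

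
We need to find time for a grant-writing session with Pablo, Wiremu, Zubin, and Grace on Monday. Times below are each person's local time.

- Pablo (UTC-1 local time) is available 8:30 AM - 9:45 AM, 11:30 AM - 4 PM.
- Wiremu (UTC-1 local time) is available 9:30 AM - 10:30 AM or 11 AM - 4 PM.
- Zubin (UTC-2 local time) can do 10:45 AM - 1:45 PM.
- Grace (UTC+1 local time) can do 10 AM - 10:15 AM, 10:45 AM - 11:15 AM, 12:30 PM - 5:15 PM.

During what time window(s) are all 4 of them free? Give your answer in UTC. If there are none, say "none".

Pablo in UTC: 09:30-10:45, 12:30-17:00 (add 1h to convert from UTC-1).
Wiremu in UTC: 10:30-11:30, 12:00-17:00 (add 1h to convert from UTC-1).
Zubin in UTC: 12:45-15:45 (add 2h to convert from UTC-2).
Grace in UTC: 09:00-09:15, 09:45-10:15, 11:30-16:15 (subtract 1h to convert from UTC+1).
Pablo ∩ Wiremu: 10:30-10:45, 12:30-17:00.
Pablo ∩ Wiremu ∩ Zubin: 12:45-15:45.
Pablo ∩ Wiremu ∩ Zubin ∩ Grace: 12:45-15:45.

12:45-15:45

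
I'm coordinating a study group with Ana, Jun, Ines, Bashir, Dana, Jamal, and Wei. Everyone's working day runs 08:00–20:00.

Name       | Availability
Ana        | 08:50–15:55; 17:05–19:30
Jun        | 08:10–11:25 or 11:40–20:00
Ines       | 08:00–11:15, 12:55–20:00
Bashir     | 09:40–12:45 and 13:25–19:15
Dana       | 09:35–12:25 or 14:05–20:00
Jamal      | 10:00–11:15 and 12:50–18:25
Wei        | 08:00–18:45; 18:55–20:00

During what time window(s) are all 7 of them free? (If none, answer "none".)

Ana ∩ Jun: 08:50-11:25, 11:40-15:55, 17:05-19:30.
Ana ∩ Jun ∩ Ines: 08:50-11:15, 12:55-15:55, 17:05-19:30.
Ana ∩ Jun ∩ Ines ∩ Bashir: 09:40-11:15, 13:25-15:55, 17:05-19:15.
Ana ∩ Jun ∩ Ines ∩ Bashir ∩ Dana: 09:40-11:15, 14:05-15:55, 17:05-19:15.
Ana ∩ Jun ∩ Ines ∩ Bashir ∩ Dana ∩ Jamal: 10:00-11:15, 14:05-15:55, 17:05-18:25.
Ana ∩ Jun ∩ Ines ∩ Bashir ∩ Dana ∩ Jamal ∩ Wei: 10:00-11:15, 14:05-15:55, 17:05-18:25.

10:00-11:15, 14:05-15:55, 17:05-18:25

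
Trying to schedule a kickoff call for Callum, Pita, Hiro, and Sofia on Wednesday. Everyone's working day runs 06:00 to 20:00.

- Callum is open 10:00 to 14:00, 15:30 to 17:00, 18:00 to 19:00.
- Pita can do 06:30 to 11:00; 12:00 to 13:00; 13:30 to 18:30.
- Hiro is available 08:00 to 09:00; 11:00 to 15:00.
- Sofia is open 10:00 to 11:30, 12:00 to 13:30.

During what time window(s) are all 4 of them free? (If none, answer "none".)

Callum ∩ Pita: 10:00-11:00, 12:00-13:00, 13:30-14:00, 15:30-17:00, 18:00-18:30.
Callum ∩ Pita ∩ Hiro: 12:00-13:00, 13:30-14:00.
Callum ∩ Pita ∩ Hiro ∩ Sofia: 12:00-13:00.
Those are the intersection windows.

12:00-13:00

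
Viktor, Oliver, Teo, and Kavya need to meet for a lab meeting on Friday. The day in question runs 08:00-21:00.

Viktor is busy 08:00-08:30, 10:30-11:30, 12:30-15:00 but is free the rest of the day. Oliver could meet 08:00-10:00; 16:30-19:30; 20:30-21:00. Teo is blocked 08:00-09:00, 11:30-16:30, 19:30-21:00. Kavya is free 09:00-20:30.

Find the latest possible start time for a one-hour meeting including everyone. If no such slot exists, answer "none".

18:30

Viktor free: 08:30-10:30, 11:30-12:30, 15:00-21:00 (invert busy blocks within the working day).
Oliver free: 08:00-10:00, 16:30-19:30, 20:30-21:00.
Teo free: 09:00-11:30, 16:30-19:30 (invert busy blocks within the working day).
Kavya free: 09:00-20:30.
Viktor ∩ Oliver: 08:30-10:00, 16:30-19:30, 20:30-21:00.
Viktor ∩ Oliver ∩ Teo: 09:00-10:00, 16:30-19:30.
Viktor ∩ Oliver ∩ Teo ∩ Kavya: 09:00-10:00, 16:30-19:30.
So the common availability across everyone is 09:00-10:00, 16:30-19:30.
The last common window of at least 60 minutes is 16:30-19:30; a 60-minute meeting can start as late as 18:30 and still end by 19:30.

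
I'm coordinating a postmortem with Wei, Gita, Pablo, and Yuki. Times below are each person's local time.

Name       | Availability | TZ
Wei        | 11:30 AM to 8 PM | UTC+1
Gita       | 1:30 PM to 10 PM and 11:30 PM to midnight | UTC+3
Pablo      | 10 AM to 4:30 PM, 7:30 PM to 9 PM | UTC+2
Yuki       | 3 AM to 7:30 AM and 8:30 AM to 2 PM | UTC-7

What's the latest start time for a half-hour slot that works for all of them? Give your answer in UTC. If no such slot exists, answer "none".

Wei in UTC: 10:30-19:00 (subtract 1h to convert from UTC+1).
Gita in UTC: 10:30-19:00, 20:30-21:00 (subtract 3h to convert from UTC+3).
Pablo in UTC: 08:00-14:30, 17:30-19:00 (subtract 2h to convert from UTC+2).
Yuki in UTC: 10:00-14:30, 15:30-21:00 (add 7h to convert from UTC-7).
Wei ∩ Gita: 10:30-19:00.
Wei ∩ Gita ∩ Pablo: 10:30-14:30, 17:30-19:00.
Wei ∩ Gita ∩ Pablo ∩ Yuki: 10:30-14:30, 17:30-19:00.
The last common window of at least 30 minutes is 17:30-19:00; a 30-minute meeting can start as late as 18:30 and still end by 19:00.

18:30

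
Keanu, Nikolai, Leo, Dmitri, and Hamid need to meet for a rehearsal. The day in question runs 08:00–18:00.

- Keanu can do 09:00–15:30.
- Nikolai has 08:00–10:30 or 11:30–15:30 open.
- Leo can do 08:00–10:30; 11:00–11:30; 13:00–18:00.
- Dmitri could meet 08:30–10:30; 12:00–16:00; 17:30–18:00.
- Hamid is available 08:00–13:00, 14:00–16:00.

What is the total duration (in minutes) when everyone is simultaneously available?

Keanu ∩ Nikolai: 09:00-10:30, 11:30-15:30.
Keanu ∩ Nikolai ∩ Leo: 09:00-10:30, 13:00-15:30.
Keanu ∩ Nikolai ∩ Leo ∩ Dmitri: 09:00-10:30, 13:00-15:30.
Keanu ∩ Nikolai ∩ Leo ∩ Dmitri ∩ Hamid: 09:00-10:30, 14:00-15:30.
Summing the common windows: 90 + 90 = 180 minutes.

180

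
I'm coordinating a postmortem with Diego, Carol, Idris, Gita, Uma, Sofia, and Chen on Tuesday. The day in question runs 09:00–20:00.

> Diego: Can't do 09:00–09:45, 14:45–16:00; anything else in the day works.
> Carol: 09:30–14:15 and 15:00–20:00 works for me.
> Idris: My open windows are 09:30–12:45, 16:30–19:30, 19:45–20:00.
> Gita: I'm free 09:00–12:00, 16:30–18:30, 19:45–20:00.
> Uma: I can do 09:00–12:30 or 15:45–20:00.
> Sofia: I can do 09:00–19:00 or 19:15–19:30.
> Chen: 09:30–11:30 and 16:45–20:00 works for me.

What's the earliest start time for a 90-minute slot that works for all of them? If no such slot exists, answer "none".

09:45

Diego free: 09:45-14:45, 16:00-20:00 (invert busy blocks within the working day).
Carol free: 09:30-14:15, 15:00-20:00.
Idris free: 09:30-12:45, 16:30-19:30, 19:45-20:00.
Gita free: 09:00-12:00, 16:30-18:30, 19:45-20:00.
Uma free: 09:00-12:30, 15:45-20:00.
Sofia free: 09:00-19:00, 19:15-19:30.
Chen free: 09:30-11:30, 16:45-20:00.
Diego ∩ Carol: 09:45-14:15, 16:00-20:00.
Diego ∩ Carol ∩ Idris: 09:45-12:45, 16:30-19:30, 19:45-20:00.
Diego ∩ Carol ∩ Idris ∩ Gita: 09:45-12:00, 16:30-18:30, 19:45-20:00.
Diego ∩ Carol ∩ Idris ∩ Gita ∩ Uma: 09:45-12:00, 16:30-18:30, 19:45-20:00.
Diego ∩ Carol ∩ Idris ∩ Gita ∩ Uma ∩ Sofia: 09:45-12:00, 16:30-18:30.
Diego ∩ Carol ∩ Idris ∩ Gita ∩ Uma ∩ Sofia ∩ Chen: 09:45-11:30, 16:45-18:30.
The first common window of at least 90 minutes is 09:45-11:30, so the earliest start is 09:45.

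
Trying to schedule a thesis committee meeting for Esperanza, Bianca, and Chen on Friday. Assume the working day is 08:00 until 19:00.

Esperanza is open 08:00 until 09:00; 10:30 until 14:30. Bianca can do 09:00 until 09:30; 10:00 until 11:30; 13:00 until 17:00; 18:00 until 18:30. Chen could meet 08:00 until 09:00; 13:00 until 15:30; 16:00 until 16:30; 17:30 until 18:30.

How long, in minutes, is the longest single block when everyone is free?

Esperanza ∩ Bianca: 10:30-11:30, 13:00-14:30.
Esperanza ∩ Bianca ∩ Chen: 13:00-14:30.
So the common availability across everyone is 13:00-14:30.
The longest is 13:00-14:30 at 90 minutes.

90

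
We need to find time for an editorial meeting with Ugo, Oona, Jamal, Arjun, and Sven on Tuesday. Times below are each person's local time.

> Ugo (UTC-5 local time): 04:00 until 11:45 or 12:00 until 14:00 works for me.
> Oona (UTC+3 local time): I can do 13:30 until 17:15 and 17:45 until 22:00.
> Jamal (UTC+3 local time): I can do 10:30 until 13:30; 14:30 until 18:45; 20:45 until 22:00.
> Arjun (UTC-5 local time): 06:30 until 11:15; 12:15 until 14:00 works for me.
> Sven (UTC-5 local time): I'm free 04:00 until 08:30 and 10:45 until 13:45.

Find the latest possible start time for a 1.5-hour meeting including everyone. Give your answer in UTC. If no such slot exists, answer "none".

12:00

Ugo in UTC: 09:00-16:45, 17:00-19:00 (add 5h to convert from UTC-5).
Oona in UTC: 10:30-14:15, 14:45-19:00 (subtract 3h to convert from UTC+3).
Jamal in UTC: 07:30-10:30, 11:30-15:45, 17:45-19:00 (subtract 3h to convert from UTC+3).
Arjun in UTC: 11:30-16:15, 17:15-19:00 (add 5h to convert from UTC-5).
Sven in UTC: 09:00-13:30, 15:45-18:45 (add 5h to convert from UTC-5).
Ugo ∩ Oona: 10:30-14:15, 14:45-16:45, 17:00-19:00.
Ugo ∩ Oona ∩ Jamal: 11:30-14:15, 14:45-15:45, 17:45-19:00.
Ugo ∩ Oona ∩ Jamal ∩ Arjun: 11:30-14:15, 14:45-15:45, 17:45-19:00.
Ugo ∩ Oona ∩ Jamal ∩ Arjun ∩ Sven: 11:30-13:30, 17:45-18:45.
So the common availability across everyone is 11:30-13:30, 17:45-18:45.
The last common window of at least 90 minutes is 11:30-13:30; a 90-minute meeting can start as late as 12:00 and still end by 13:30.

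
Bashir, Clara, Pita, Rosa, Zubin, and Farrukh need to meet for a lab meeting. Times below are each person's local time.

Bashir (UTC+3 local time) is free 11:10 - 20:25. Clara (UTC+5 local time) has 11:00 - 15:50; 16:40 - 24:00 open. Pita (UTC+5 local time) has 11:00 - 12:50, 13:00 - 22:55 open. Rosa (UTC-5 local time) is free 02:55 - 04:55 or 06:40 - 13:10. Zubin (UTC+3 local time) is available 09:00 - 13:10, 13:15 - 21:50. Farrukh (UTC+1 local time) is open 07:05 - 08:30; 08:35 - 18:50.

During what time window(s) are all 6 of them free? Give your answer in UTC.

08:10-09:55, 11:40-17:25

Bashir in UTC: 08:10-17:25 (subtract 3h to convert from UTC+3).
Clara in UTC: 06:00-10:50, 11:40-19:00 (subtract 5h to convert from UTC+5).
Pita in UTC: 06:00-07:50, 08:00-17:55 (subtract 5h to convert from UTC+5).
Rosa in UTC: 07:55-09:55, 11:40-18:10 (add 5h to convert from UTC-5).
Zubin in UTC: 06:00-10:10, 10:15-18:50 (subtract 3h to convert from UTC+3).
Farrukh in UTC: 06:05-07:30, 07:35-17:50 (subtract 1h to convert from UTC+1).
Bashir ∩ Clara: 08:10-10:50, 11:40-17:25.
Bashir ∩ Clara ∩ Pita: 08:10-10:50, 11:40-17:25.
Bashir ∩ Clara ∩ Pita ∩ Rosa: 08:10-09:55, 11:40-17:25.
Bashir ∩ Clara ∩ Pita ∩ Rosa ∩ Zubin: 08:10-09:55, 11:40-17:25.
Bashir ∩ Clara ∩ Pita ∩ Rosa ∩ Zubin ∩ Farrukh: 08:10-09:55, 11:40-17:25.
So the common availability across everyone is 08:10-09:55, 11:40-17:25.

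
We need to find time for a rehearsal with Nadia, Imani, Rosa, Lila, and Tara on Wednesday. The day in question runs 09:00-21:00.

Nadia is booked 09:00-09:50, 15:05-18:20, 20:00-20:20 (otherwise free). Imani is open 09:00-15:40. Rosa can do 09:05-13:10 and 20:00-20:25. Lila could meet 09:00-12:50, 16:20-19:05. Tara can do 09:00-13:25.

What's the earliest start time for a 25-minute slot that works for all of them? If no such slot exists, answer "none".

09:50

Nadia free: 09:50-15:05, 18:20-20:00, 20:20-21:00 (invert busy blocks within the working day).
Imani free: 09:00-15:40.
Rosa free: 09:05-13:10, 20:00-20:25.
Lila free: 09:00-12:50, 16:20-19:05.
Tara free: 09:00-13:25.
Nadia ∩ Imani: 09:50-15:05.
Nadia ∩ Imani ∩ Rosa: 09:50-13:10.
Nadia ∩ Imani ∩ Rosa ∩ Lila: 09:50-12:50.
Nadia ∩ Imani ∩ Rosa ∩ Lila ∩ Tara: 09:50-12:50.
The first common window of at least 25 minutes is 09:50-12:50, so the earliest start is 09:50.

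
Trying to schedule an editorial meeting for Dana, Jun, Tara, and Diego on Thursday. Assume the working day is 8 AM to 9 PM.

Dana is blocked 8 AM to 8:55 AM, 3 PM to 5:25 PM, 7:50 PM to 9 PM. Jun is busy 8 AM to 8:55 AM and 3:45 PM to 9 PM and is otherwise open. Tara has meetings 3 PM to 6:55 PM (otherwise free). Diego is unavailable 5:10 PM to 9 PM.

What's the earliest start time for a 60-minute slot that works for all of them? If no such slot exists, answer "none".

08:55

Dana free: 08:55-15:00, 17:25-19:50 (invert busy blocks within the working day).
Jun free: 08:55-15:45 (invert busy blocks within the working day).
Tara free: 08:00-15:00, 18:55-21:00 (invert busy blocks within the working day).
Diego free: 08:00-17:10 (invert busy blocks within the working day).
Dana ∩ Jun: 08:55-15:00.
Dana ∩ Jun ∩ Tara: 08:55-15:00.
Dana ∩ Jun ∩ Tara ∩ Diego: 08:55-15:00.
The first common window of at least 60 minutes is 08:55-15:00, so the earliest start is 08:55.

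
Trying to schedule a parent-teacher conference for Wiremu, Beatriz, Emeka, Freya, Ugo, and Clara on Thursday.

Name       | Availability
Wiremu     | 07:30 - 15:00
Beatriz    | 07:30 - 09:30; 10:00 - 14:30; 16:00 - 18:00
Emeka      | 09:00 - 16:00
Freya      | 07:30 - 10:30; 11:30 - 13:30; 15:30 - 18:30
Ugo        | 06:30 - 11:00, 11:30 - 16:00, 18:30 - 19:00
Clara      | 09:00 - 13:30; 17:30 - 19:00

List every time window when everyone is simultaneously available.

Wiremu ∩ Beatriz: 07:30-09:30, 10:00-14:30.
Wiremu ∩ Beatriz ∩ Emeka: 09:00-09:30, 10:00-14:30.
Wiremu ∩ Beatriz ∩ Emeka ∩ Freya: 09:00-09:30, 10:00-10:30, 11:30-13:30.
Wiremu ∩ Beatriz ∩ Emeka ∩ Freya ∩ Ugo: 09:00-09:30, 10:00-10:30, 11:30-13:30.
Wiremu ∩ Beatriz ∩ Emeka ∩ Freya ∩ Ugo ∩ Clara: 09:00-09:30, 10:00-10:30, 11:30-13:30.

09:00-09:30, 10:00-10:30, 11:30-13:30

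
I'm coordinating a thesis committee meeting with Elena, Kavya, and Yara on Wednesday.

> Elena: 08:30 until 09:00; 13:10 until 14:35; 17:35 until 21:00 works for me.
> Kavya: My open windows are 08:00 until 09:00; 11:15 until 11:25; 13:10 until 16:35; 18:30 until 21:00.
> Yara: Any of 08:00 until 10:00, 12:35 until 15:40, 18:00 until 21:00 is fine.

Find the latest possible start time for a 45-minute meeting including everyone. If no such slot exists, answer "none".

20:15

Elena ∩ Kavya: 08:30-09:00, 13:10-14:35, 18:30-21:00.
Elena ∩ Kavya ∩ Yara: 08:30-09:00, 13:10-14:35, 18:30-21:00.
The last common window of at least 45 minutes is 18:30-21:00; a 45-minute meeting can start as late as 20:15 and still end by 21:00.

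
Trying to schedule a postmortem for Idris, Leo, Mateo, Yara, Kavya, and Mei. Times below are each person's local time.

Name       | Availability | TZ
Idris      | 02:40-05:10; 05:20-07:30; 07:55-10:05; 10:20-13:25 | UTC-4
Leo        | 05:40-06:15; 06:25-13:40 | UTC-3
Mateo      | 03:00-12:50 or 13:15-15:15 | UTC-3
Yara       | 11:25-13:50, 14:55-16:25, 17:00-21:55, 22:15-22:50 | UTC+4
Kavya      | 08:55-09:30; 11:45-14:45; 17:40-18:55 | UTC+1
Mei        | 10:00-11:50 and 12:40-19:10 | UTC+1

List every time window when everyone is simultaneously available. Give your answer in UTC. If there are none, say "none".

Idris in UTC: 06:40-09:10, 09:20-11:30, 11:55-14:05, 14:20-17:25 (add 4h to convert from UTC-4).
Leo in UTC: 08:40-09:15, 09:25-16:40 (add 3h to convert from UTC-3).
Mateo in UTC: 06:00-15:50, 16:15-18:15 (add 3h to convert from UTC-3).
Yara in UTC: 07:25-09:50, 10:55-12:25, 13:00-17:55, 18:15-18:50 (subtract 4h to convert from UTC+4).
Kavya in UTC: 07:55-08:30, 10:45-13:45, 16:40-17:55 (subtract 1h to convert from UTC+1).
Mei in UTC: 09:00-10:50, 11:40-18:10 (subtract 1h to convert from UTC+1).
Idris ∩ Leo: 08:40-09:10, 09:25-11:30, 11:55-14:05, 14:20-16:40.
Idris ∩ Leo ∩ Mateo: 08:40-09:10, 09:25-11:30, 11:55-14:05, 14:20-15:50, 16:15-16:40.
Idris ∩ Leo ∩ Mateo ∩ Yara: 08:40-09:10, 09:25-09:50, 10:55-11:30, 11:55-12:25, 13:00-14:05, 14:20-15:50, 16:15-16:40.
Idris ∩ Leo ∩ Mateo ∩ Yara ∩ Kavya: 10:55-11:30, 11:55-12:25, 13:00-13:45.
Idris ∩ Leo ∩ Mateo ∩ Yara ∩ Kavya ∩ Mei: 11:55-12:25, 13:00-13:45.

11:55-12:25, 13:00-13:45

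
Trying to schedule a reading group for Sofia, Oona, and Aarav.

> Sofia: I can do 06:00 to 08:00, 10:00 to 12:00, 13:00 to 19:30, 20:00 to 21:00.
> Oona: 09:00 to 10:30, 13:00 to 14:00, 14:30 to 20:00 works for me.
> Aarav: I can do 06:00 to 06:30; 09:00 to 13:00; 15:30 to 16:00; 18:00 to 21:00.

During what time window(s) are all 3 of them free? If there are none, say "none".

Sofia ∩ Oona: 10:00-10:30, 13:00-14:00, 14:30-19:30.
Sofia ∩ Oona ∩ Aarav: 10:00-10:30, 15:30-16:00, 18:00-19:30.

10:00-10:30, 15:30-16:00, 18:00-19:30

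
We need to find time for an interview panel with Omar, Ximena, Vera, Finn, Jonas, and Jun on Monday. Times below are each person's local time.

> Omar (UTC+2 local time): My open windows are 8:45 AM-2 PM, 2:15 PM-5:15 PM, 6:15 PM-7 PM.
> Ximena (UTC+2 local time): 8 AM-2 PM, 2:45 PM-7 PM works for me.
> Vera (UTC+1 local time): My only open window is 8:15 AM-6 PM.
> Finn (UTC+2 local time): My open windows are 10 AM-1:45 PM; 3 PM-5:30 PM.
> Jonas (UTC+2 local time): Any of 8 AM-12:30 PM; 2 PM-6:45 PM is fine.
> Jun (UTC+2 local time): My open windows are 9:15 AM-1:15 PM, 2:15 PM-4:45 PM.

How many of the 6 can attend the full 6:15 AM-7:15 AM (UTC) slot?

2

Omar in UTC: 06:45-12:00, 12:15-15:15, 16:15-17:00 (subtract 2h to convert from UTC+2).
Ximena in UTC: 06:00-12:00, 12:45-17:00 (subtract 2h to convert from UTC+2).
Vera in UTC: 07:15-17:00 (subtract 1h to convert from UTC+1).
Finn in UTC: 08:00-11:45, 13:00-15:30 (subtract 2h to convert from UTC+2).
Jonas in UTC: 06:00-10:30, 12:00-16:45 (subtract 2h to convert from UTC+2).
Jun in UTC: 07:15-11:15, 12:15-14:45 (subtract 2h to convert from UTC+2).
Ximena and Jonas can make the full 06:15-07:15 slot — that's 2.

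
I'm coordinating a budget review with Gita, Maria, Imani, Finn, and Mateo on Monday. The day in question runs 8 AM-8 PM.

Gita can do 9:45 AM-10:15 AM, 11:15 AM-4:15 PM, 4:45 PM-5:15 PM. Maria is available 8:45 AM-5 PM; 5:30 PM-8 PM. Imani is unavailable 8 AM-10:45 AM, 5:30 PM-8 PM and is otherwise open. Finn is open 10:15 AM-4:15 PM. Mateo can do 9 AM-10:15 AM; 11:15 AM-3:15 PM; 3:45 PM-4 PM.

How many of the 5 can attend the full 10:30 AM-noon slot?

2

Gita free: 09:45-10:15, 11:15-16:15, 16:45-17:15.
Maria free: 08:45-17:00, 17:30-20:00.
Imani free: 10:45-17:30 (invert busy blocks within the working day).
Finn free: 10:15-16:15.
Mateo free: 09:00-10:15, 11:15-15:15, 15:45-16:00.
Maria and Finn can make the full 10:30-12:00 slot — that's 2.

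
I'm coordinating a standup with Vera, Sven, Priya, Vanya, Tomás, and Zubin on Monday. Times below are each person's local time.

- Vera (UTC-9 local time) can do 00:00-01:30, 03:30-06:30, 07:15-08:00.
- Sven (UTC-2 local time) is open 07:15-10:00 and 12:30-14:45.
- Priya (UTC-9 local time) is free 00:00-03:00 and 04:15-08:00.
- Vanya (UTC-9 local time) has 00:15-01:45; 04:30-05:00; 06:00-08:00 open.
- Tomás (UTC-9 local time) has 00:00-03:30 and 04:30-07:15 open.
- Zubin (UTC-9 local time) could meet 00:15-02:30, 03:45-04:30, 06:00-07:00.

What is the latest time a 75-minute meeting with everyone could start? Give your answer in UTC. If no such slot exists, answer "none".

Vera in UTC: 09:00-10:30, 12:30-15:30, 16:15-17:00 (add 9h to convert from UTC-9).
Sven in UTC: 09:15-12:00, 14:30-16:45 (add 2h to convert from UTC-2).
Priya in UTC: 09:00-12:00, 13:15-17:00 (add 9h to convert from UTC-9).
Vanya in UTC: 09:15-10:45, 13:30-14:00, 15:00-17:00 (add 9h to convert from UTC-9).
Tomás in UTC: 09:00-12:30, 13:30-16:15 (add 9h to convert from UTC-9).
Zubin in UTC: 09:15-11:30, 12:45-13:30, 15:00-16:00 (add 9h to convert from UTC-9).
Vera ∩ Sven: 09:15-10:30, 14:30-15:30, 16:15-16:45.
Vera ∩ Sven ∩ Priya: 09:15-10:30, 14:30-15:30, 16:15-16:45.
Vera ∩ Sven ∩ Priya ∩ Vanya: 09:15-10:30, 15:00-15:30, 16:15-16:45.
Vera ∩ Sven ∩ Priya ∩ Vanya ∩ Tomás: 09:15-10:30, 15:00-15:30.
Vera ∩ Sven ∩ Priya ∩ Vanya ∩ Tomás ∩ Zubin: 09:15-10:30, 15:00-15:30.
The last common window of at least 75 minutes is 09:15-10:30; a 75-minute meeting can start as late as 09:15 and still end by 10:30.

09:15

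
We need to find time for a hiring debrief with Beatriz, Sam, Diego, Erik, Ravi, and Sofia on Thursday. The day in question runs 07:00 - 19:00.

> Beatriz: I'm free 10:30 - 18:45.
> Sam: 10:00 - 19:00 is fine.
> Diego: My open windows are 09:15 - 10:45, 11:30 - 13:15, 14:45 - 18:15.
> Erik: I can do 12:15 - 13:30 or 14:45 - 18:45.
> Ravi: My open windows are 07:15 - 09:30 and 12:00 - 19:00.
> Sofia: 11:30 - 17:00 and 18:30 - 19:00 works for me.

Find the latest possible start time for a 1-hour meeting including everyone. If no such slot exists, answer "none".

Beatriz ∩ Sam: 10:30-18:45.
Beatriz ∩ Sam ∩ Diego: 10:30-10:45, 11:30-13:15, 14:45-18:15.
Beatriz ∩ Sam ∩ Diego ∩ Erik: 12:15-13:15, 14:45-18:15.
Beatriz ∩ Sam ∩ Diego ∩ Erik ∩ Ravi: 12:15-13:15, 14:45-18:15.
Beatriz ∩ Sam ∩ Diego ∩ Erik ∩ Ravi ∩ Sofia: 12:15-13:15, 14:45-17:00.
The last common window of at least 60 minutes is 14:45-17:00; a 60-minute meeting can start as late as 16:00 and still end by 17:00.

16:00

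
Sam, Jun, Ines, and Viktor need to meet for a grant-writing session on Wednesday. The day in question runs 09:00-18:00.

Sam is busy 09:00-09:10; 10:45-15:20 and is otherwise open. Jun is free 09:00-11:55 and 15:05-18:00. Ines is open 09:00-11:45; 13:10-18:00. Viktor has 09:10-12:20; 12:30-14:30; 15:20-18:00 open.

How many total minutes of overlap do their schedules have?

Sam free: 09:10-10:45, 15:20-18:00 (invert busy blocks within the working day).
Jun free: 09:00-11:55, 15:05-18:00.
Ines free: 09:00-11:45, 13:10-18:00.
Viktor free: 09:10-12:20, 12:30-14:30, 15:20-18:00.
Sam ∩ Jun: 09:10-10:45, 15:20-18:00.
Sam ∩ Jun ∩ Ines: 09:10-10:45, 15:20-18:00.
Sam ∩ Jun ∩ Ines ∩ Viktor: 09:10-10:45, 15:20-18:00.
So the common availability across everyone is 09:10-10:45, 15:20-18:00.
Summing the common windows: 95 + 160 = 255 minutes.

255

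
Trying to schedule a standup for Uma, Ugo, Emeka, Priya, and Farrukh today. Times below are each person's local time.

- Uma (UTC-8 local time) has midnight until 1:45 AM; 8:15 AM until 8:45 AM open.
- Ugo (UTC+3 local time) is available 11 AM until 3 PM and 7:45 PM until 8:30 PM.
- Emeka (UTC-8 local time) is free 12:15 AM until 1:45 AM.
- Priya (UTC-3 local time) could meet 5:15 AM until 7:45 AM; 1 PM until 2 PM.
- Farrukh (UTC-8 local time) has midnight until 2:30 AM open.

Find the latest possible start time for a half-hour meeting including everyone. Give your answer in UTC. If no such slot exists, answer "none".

09:15

Uma in UTC: 08:00-09:45, 16:15-16:45 (add 8h to convert from UTC-8).
Ugo in UTC: 08:00-12:00, 16:45-17:30 (subtract 3h to convert from UTC+3).
Emeka in UTC: 08:15-09:45 (add 8h to convert from UTC-8).
Priya in UTC: 08:15-10:45, 16:00-17:00 (add 3h to convert from UTC-3).
Farrukh in UTC: 08:00-10:30 (add 8h to convert from UTC-8).
Uma ∩ Ugo: 08:00-09:45.
Uma ∩ Ugo ∩ Emeka: 08:15-09:45.
Uma ∩ Ugo ∩ Emeka ∩ Priya: 08:15-09:45.
Uma ∩ Ugo ∩ Emeka ∩ Priya ∩ Farrukh: 08:15-09:45.
Those are the intersection windows.
The last common window of at least 30 minutes is 08:15-09:45; a 30-minute meeting can start as late as 09:15 and still end by 09:45.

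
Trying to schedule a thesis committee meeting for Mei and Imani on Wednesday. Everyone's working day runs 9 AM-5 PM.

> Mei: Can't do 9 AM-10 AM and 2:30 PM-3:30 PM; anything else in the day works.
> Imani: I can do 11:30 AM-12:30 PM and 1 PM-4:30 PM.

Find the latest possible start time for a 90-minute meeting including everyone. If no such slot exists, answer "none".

13:00

Mei free: 10:00-14:30, 15:30-17:00 (invert busy blocks within the working day).
Imani free: 11:30-12:30, 13:00-16:30.
Mei ∩ Imani: 11:30-12:30, 13:00-14:30, 15:30-16:30.
So the common availability across everyone is 11:30-12:30, 13:00-14:30, 15:30-16:30.
The last common window of at least 90 minutes is 13:00-14:30; a 90-minute meeting can start as late as 13:00 and still end by 14:30.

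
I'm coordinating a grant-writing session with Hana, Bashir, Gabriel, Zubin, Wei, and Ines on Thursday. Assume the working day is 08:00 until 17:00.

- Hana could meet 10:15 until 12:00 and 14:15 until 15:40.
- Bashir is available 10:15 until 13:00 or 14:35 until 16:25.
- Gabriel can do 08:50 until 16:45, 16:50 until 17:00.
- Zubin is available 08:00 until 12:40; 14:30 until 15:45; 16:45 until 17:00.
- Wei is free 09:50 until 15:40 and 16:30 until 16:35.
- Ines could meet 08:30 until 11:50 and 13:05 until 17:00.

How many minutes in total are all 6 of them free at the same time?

160

Hana ∩ Bashir: 10:15-12:00, 14:35-15:40.
Hana ∩ Bashir ∩ Gabriel: 10:15-12:00, 14:35-15:40.
Hana ∩ Bashir ∩ Gabriel ∩ Zubin: 10:15-12:00, 14:35-15:40.
Hana ∩ Bashir ∩ Gabriel ∩ Zubin ∩ Wei: 10:15-12:00, 14:35-15:40.
Hana ∩ Bashir ∩ Gabriel ∩ Zubin ∩ Wei ∩ Ines: 10:15-11:50, 14:35-15:40.
Summing the common windows: 95 + 65 = 160 minutes.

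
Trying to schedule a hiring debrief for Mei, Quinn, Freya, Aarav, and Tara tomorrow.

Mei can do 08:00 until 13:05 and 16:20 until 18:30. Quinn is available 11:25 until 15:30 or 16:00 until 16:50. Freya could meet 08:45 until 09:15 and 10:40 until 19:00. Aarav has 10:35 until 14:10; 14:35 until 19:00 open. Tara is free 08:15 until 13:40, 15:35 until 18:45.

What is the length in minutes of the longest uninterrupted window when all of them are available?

Mei ∩ Quinn: 11:25-13:05, 16:20-16:50.
Mei ∩ Quinn ∩ Freya: 11:25-13:05, 16:20-16:50.
Mei ∩ Quinn ∩ Freya ∩ Aarav: 11:25-13:05, 16:20-16:50.
Mei ∩ Quinn ∩ Freya ∩ Aarav ∩ Tara: 11:25-13:05, 16:20-16:50.
The longest is 11:25-13:05 at 100 minutes.

100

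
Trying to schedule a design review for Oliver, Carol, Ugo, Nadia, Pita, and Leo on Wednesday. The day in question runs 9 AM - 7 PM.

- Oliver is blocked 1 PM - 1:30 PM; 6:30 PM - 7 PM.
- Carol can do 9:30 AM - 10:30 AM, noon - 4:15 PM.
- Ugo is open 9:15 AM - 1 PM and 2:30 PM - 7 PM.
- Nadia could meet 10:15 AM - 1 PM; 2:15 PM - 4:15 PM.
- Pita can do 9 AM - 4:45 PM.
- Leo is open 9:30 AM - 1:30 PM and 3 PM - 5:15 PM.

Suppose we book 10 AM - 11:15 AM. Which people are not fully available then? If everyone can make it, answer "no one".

Carol, Nadia

Oliver free: 09:00-13:00, 13:30-18:30 (invert busy blocks within the working day).
Carol free: 09:30-10:30, 12:00-16:15.
Ugo free: 09:15-13:00, 14:30-19:00.
Nadia free: 10:15-13:00, 14:15-16:15.
Pita free: 09:00-16:45.
Leo free: 09:30-13:30, 15:00-17:15.
Oliver: free for 10:00-11:15. Carol: not fully free for 10:00-11:15. Ugo: free for 10:00-11:15. Nadia: not fully free for 10:00-11:15. Pita: free for 10:00-11:15. Leo: free for 10:00-11:15.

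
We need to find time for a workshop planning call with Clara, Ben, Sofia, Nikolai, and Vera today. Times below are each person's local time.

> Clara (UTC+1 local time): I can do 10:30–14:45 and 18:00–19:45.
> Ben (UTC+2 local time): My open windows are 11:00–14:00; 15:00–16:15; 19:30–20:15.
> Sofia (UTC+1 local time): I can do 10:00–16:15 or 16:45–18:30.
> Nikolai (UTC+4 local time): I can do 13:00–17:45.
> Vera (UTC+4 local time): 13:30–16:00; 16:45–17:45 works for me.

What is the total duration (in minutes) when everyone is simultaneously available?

Clara in UTC: 09:30-13:45, 17:00-18:45 (subtract 1h to convert from UTC+1).
Ben in UTC: 09:00-12:00, 13:00-14:15, 17:30-18:15 (subtract 2h to convert from UTC+2).
Sofia in UTC: 09:00-15:15, 15:45-17:30 (subtract 1h to convert from UTC+1).
Nikolai in UTC: 09:00-13:45 (subtract 4h to convert from UTC+4).
Vera in UTC: 09:30-12:00, 12:45-13:45 (subtract 4h to convert from UTC+4).
Clara ∩ Ben: 09:30-12:00, 13:00-13:45, 17:30-18:15.
Clara ∩ Ben ∩ Sofia: 09:30-12:00, 13:00-13:45.
Clara ∩ Ben ∩ Sofia ∩ Nikolai: 09:30-12:00, 13:00-13:45.
Clara ∩ Ben ∩ Sofia ∩ Nikolai ∩ Vera: 09:30-12:00, 13:00-13:45.
Summing the common windows: 150 + 45 = 195 minutes.

195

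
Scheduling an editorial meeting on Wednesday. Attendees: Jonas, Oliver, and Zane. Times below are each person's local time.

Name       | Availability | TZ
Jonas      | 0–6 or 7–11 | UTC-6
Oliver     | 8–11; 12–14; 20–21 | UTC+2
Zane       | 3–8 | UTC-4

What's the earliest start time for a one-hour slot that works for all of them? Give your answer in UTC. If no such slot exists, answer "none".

Jonas in UTC: 06:00-12:00, 13:00-17:00 (add 6h to convert from UTC-6).
Oliver in UTC: 06:00-09:00, 10:00-12:00, 18:00-19:00 (subtract 2h to convert from UTC+2).
Zane in UTC: 07:00-12:00 (add 4h to convert from UTC-4).
Jonas ∩ Oliver: 06:00-09:00, 10:00-12:00.
Jonas ∩ Oliver ∩ Zane: 07:00-09:00, 10:00-12:00.
The first common window of at least 60 minutes is 07:00-09:00, so the earliest start is 07:00.

07:00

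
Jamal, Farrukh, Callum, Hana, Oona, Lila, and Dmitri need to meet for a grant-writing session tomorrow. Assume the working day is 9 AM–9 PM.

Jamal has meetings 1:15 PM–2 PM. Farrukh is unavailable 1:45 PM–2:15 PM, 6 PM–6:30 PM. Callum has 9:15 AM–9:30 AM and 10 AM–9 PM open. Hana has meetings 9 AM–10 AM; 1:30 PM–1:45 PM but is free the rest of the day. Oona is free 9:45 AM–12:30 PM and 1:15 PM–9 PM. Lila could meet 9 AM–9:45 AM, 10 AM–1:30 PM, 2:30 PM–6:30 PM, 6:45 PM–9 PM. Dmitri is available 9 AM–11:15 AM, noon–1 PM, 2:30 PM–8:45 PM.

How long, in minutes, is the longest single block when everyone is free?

210

Jamal free: 09:00-13:15, 14:00-21:00 (invert busy blocks within the working day).
Farrukh free: 09:00-13:45, 14:15-18:00, 18:30-21:00 (invert busy blocks within the working day).
Callum free: 09:15-09:30, 10:00-21:00.
Hana free: 10:00-13:30, 13:45-21:00 (invert busy blocks within the working day).
Oona free: 09:45-12:30, 13:15-21:00.
Lila free: 09:00-09:45, 10:00-13:30, 14:30-18:30, 18:45-21:00.
Dmitri free: 09:00-11:15, 12:00-13:00, 14:30-20:45.
Jamal ∩ Farrukh: 09:00-13:15, 14:15-18:00, 18:30-21:00.
Jamal ∩ Farrukh ∩ Callum: 09:15-09:30, 10:00-13:15, 14:15-18:00, 18:30-21:00.
Jamal ∩ Farrukh ∩ Callum ∩ Hana: 10:00-13:15, 14:15-18:00, 18:30-21:00.
Jamal ∩ Farrukh ∩ Callum ∩ Hana ∩ Oona: 10:00-12:30, 14:15-18:00, 18:30-21:00.
Jamal ∩ Farrukh ∩ Callum ∩ Hana ∩ Oona ∩ Lila: 10:00-12:30, 14:30-18:00, 18:45-21:00.
Jamal ∩ Farrukh ∩ Callum ∩ Hana ∩ Oona ∩ Lila ∩ Dmitri: 10:00-11:15, 12:00-12:30, 14:30-18:00, 18:45-20:45.
So the common availability across everyone is 10:00-11:15, 12:00-12:30, 14:30-18:00, 18:45-20:45.
The longest is 14:30-18:00 at 210 minutes.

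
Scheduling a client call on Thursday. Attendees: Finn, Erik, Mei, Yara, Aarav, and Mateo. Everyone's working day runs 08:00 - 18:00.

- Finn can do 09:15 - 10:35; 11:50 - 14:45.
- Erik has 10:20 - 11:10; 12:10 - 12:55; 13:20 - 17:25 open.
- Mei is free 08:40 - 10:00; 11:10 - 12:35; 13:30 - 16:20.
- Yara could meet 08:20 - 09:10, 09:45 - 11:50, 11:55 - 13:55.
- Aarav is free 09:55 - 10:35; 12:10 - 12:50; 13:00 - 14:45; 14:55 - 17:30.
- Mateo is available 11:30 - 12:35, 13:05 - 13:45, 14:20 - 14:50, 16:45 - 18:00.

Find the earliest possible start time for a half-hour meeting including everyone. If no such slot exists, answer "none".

Finn ∩ Erik: 10:20-10:35, 12:10-12:55, 13:20-14:45.
Finn ∩ Erik ∩ Mei: 12:10-12:35, 13:30-14:45.
Finn ∩ Erik ∩ Mei ∩ Yara: 12:10-12:35, 13:30-13:55.
Finn ∩ Erik ∩ Mei ∩ Yara ∩ Aarav: 12:10-12:35, 13:30-13:55.
Finn ∩ Erik ∩ Mei ∩ Yara ∩ Aarav ∩ Mateo: 12:10-12:35, 13:30-13:45.
No common window is at least 30 minutes long.

none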